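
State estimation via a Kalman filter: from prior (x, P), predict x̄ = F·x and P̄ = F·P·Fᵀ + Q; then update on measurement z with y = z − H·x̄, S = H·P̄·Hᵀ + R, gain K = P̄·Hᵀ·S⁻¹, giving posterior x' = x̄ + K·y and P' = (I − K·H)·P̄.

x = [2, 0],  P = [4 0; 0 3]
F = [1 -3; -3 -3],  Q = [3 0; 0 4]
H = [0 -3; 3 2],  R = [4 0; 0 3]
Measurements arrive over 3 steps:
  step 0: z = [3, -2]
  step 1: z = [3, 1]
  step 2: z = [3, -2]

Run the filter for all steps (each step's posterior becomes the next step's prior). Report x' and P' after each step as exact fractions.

step 0: x' = [13811/171130, -91703/85565], P' = [88687/171130 -24546/85565; -24546/85565 37356/85565]
step 1: x' = [512304832/528462557, -63784595/75494651], P' = [516963535/1056925114 -19763382/75494651; -19763382/75494651 30878628/75494651]
step 2: x' = [1118281317947/6193469076346, -3353950778099/3096734538173], P' = [3020302195951/6193469076346 -807858409530/3096734538173; -807858409530/3096734538173 1264649089020/3096734538173]

step 0: x̄ = F·x = [2, -6]
step 0: P̄ = F·P·Fᵀ + Q = [34 15; 15 67]
step 0: y = z − H·x̄ = [-15, 4]
step 0: S = H·P̄·Hᵀ + R = [607 -537; -537 757]
step 0: K = P̄·Hᵀ·S⁻¹ = [36819/171130 55959/171130; -28017/85565 358/85565]
step 0: x' = x̄ + K·y = [13811/171130, -91703/85565]
step 0: P' = (I − K·H)·P̄ = [88687/171130 -24546/85565; -24546/85565 37356/85565]
step 1: x̄ = F·x = [564029/171130, 101757/34226]
step 1: P̄ = F·P·Fᵀ + Q = [1569037/171130 22359/34226; 22359/34226 254291/34226]
step 1: y = z − H·x̄ = [407949/34226, -2538527/171130]
step 1: S = H·P̄·Hᵀ + R = [2425523/34226 -1726977/34226; -1726977/34226 21062083/171130]
step 1: K = P̄·Hᵀ·S⁻¹ = [29645073/150989302 332505303/1056925114; -23158971/75494651 822370/75494651]
step 1: x' = x̄ + K·y = [512304832/528462557, -63784595/75494651]
step 1: P' = (I − K·H)·P̄ = [516963535/1056925114 -19763382/75494651; -19763382/75494651 30878628/75494651]
step 2: x̄ = F·x = [1851781327/528462557, -197438001/528462557]
step 2: P̄ = F·P·Fᵀ + Q = [9238570093/1056925114 679692435/1056925114; 679692435/1056925114 7790707135/1056925114]
step 2: y = z − H·x̄ = [993073668/528462557, -6217393093/528462557]
step 2: S = H·P̄·Hᵀ + R = [74344064671/1056925114 -52861474725/1056925114; -52861474725/1056925114 125637043939/1056925114]
step 2: K = P̄·Hᵀ·S⁻¹ = [1211787614295/6193469076346 1943157649911/6193469076346; -948486816765/3096734538173 35240983150/3096734538173]
step 2: x' = x̄ + K·y = [1118281317947/6193469076346, -3353950778099/3096734538173]
step 2: P' = (I − K·H)·P̄ = [3020302195951/6193469076346 -807858409530/3096734538173; -807858409530/3096734538173 1264649089020/3096734538173]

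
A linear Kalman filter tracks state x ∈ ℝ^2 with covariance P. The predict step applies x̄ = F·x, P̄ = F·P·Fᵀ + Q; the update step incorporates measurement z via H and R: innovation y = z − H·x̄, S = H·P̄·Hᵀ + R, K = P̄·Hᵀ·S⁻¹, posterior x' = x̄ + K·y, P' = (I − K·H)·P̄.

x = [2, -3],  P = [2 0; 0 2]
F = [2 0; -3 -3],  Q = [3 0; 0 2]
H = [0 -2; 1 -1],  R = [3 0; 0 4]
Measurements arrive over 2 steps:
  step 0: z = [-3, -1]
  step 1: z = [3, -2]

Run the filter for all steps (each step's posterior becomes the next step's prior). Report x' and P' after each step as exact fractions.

step 0: x̄ = F·x = [4, 3]
step 0: P̄ = F·P·Fᵀ + Q = [11 -12; -12 38]
step 0: y = z − H·x̄ = [3, -2]
step 0: S = H·P̄·Hᵀ + R = [155 100; 100 77]
step 0: K = P̄·Hᵀ·S⁻¹ = [-452/1935 233/387; -284/645 -10/129]
step 0: x' = x̄ + K·y = [4054/1935, 1183/645]
step 0: P' = (I − K·H)·P̄ = [5338/1935 226/645; 226/645 142/215]
step 1: x̄ = F·x = [8108/1935, -7603/645]
step 1: P̄ = F·P·Fᵀ + Q = [27157/1935 -12032/645; -12032/645 8402/215]
step 1: y = z − H·x̄ = [-13271/645, -809/45]
step 1: S = H·P̄·Hᵀ + R = [34253/215 1732/15; 1732/15 4249/45]
step 1: K = P̄·Hᵀ·S⁻¹ = [-28652/194689 102439/194689; -1380796/3309713 -335142/3309713]
step 1: x' = x̄ + K·y = [-436323/194689, -4578309/3309713]
step 1: P' = (I − K·H)·P̄ = [452734/194689 42978/194689; 42978/194689 2071194/3309713]

step 0: x' = [4054/1935, 1183/645], P' = [5338/1935 226/645; 226/645 142/215]
step 1: x' = [-436323/194689, -4578309/3309713], P' = [452734/194689 42978/194689; 42978/194689 2071194/3309713]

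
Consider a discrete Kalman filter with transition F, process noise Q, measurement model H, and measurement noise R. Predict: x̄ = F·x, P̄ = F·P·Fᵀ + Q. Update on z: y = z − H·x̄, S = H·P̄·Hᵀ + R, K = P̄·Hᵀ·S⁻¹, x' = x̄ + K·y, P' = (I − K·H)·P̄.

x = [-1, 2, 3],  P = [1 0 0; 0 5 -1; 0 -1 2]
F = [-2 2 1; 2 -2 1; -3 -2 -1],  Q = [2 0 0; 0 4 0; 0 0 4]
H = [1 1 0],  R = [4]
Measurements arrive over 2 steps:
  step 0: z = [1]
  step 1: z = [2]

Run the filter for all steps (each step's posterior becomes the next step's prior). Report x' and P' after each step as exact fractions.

step 0: x̄ = F·x = [9, -3, -4]
step 0: P̄ = F·P·Fᵀ + Q = [24 -22 -12; -22 34 12; -12 12 31]
step 0: y = z − H·x̄ = [-5]
step 0: S = H·P̄·Hᵀ + R = [18]
step 0: K = P̄·Hᵀ·S⁻¹ = [1/9; 2/3; 0]
step 0: x' = x̄ + K·y = [76/9, -19/3, -4]
step 0: P' = (I − K·H)·P̄ = [214/9 -70/3 -12; -70/3 26 12; -12 12 31]
step 1: x̄ = F·x = [-302/9, 230/9, -26/3]
step 1: P̄ = F·P·Fᵀ + Q = [4633/9 -3193/9 55/3; -3193/9 2923/9 -169/3; 55/3 -169/3 49]
step 1: y = z − H·x̄ = [10]
step 1: S = H·P̄·Hᵀ + R = [134]
step 1: K = P̄·Hᵀ·S⁻¹ = [80/67; -15/67; -19/67]
step 1: x' = x̄ + K·y = [-13034/603, 14060/603, -2312/201]
step 1: P' = (I − K·H)·P̄ = [195211/603 -192331/603 12805/201; -192331/603 191791/603 -13033/201; 12805/201 -13033/201 2561/67]

step 0: x' = [76/9, -19/3, -4], P' = [214/9 -70/3 -12; -70/3 26 12; -12 12 31]
step 1: x' = [-13034/603, 14060/603, -2312/201], P' = [195211/603 -192331/603 12805/201; -192331/603 191791/603 -13033/201; 12805/201 -13033/201 2561/67]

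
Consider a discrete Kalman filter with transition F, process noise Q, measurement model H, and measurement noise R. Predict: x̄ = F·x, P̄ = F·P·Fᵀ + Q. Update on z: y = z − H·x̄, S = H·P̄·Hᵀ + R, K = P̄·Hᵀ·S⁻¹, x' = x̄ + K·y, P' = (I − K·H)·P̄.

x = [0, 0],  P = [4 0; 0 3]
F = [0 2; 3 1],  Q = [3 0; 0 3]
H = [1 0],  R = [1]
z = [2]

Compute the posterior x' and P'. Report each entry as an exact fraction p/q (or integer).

x' = [15/8, 3/4]
P' = [15/16 3/8; 3/8 159/4]

x̄ = F·x = [0, 0]
P̄ = F·P·Fᵀ + Q = [15 6; 6 42]
y = z − H·x̄ = [2]
S = H·P̄·Hᵀ + R = [16]
K = P̄·Hᵀ·S⁻¹ = [15/16; 3/8]
x' = x̄ + K·y = [15/8, 3/4]
P' = (I − K·H)·P̄ = [15/16 3/8; 3/8 159/4]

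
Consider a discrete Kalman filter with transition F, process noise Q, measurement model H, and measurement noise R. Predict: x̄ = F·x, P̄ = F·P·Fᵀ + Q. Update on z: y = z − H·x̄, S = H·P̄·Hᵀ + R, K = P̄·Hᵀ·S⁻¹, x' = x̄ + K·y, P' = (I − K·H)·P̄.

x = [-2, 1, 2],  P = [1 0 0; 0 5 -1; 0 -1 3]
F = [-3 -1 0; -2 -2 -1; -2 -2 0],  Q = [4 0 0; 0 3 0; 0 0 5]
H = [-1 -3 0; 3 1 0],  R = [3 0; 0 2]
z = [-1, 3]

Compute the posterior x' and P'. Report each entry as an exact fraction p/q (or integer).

x' = [1682/1423, -275/1423, 2240/4269]
P' = [1737/5692 -1185/5692 -73/2846; -1185/5692 2401/5692 561/2846; -73/2846 561/2846 39836/4269]

x̄ = F·x = [5, 0, 2]
P̄ = F·P·Fᵀ + Q = [18 15 16; 15 26 22; 16 22 29]
y = z − H·x̄ = [4, -12]
S = H·P̄·Hᵀ + R = [345 -282; -282 280]
K = P̄·Hᵀ·S⁻¹ = [303/2846 2013/5692; -1003/2846 -577/5692; -805/4269 171/2846]
x' = x̄ + K·y = [1682/1423, -275/1423, 2240/4269]
P' = (I − K·H)·P̄ = [1737/5692 -1185/5692 -73/2846; -1185/5692 2401/5692 561/2846; -73/2846 561/2846 39836/4269]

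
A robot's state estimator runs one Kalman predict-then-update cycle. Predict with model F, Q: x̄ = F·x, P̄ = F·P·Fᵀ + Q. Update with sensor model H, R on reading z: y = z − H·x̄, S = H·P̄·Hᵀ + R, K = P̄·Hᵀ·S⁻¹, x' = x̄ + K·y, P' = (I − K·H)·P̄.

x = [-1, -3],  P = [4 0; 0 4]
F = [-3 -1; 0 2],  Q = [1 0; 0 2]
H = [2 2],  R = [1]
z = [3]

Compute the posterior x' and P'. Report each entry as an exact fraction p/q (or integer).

x̄ = F·x = [6, -6]
P̄ = F·P·Fᵀ + Q = [41 -8; -8 18]
y = z − H·x̄ = [3]
S = H·P̄·Hᵀ + R = [173]
K = P̄·Hᵀ·S⁻¹ = [66/173; 20/173]
x' = x̄ + K·y = [1236/173, -978/173]
P' = (I − K·H)·P̄ = [2737/173 -2704/173; -2704/173 2714/173]

x' = [1236/173, -978/173]
P' = [2737/173 -2704/173; -2704/173 2714/173]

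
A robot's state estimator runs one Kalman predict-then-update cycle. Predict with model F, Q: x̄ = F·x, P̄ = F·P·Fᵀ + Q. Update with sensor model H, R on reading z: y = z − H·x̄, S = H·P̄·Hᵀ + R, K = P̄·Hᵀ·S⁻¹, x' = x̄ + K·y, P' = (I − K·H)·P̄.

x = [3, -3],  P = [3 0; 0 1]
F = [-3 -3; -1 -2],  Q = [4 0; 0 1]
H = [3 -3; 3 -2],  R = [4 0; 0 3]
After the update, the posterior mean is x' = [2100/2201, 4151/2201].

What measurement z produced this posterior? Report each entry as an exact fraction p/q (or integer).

x̄ = F·x = [0, 3]
P̄ = F·P·Fᵀ + Q = [40 15; 15 8]
S = H·P̄·Hᵀ + R = [166 183; 183 215]
K = P̄·Hᵀ·S⁻¹ = [-345/2201 1215/2201; -792/2201 971/2201]
x' − x̄ = [2100/2201, -2452/2201] = K·y
y = (KᵀK)⁻¹·Kᵀ·(x' − x̄) = [8, 4]
z = y + H·x̄ = [8, 4] + [-9, -6] = [-1, -2]

z = [-1, -2]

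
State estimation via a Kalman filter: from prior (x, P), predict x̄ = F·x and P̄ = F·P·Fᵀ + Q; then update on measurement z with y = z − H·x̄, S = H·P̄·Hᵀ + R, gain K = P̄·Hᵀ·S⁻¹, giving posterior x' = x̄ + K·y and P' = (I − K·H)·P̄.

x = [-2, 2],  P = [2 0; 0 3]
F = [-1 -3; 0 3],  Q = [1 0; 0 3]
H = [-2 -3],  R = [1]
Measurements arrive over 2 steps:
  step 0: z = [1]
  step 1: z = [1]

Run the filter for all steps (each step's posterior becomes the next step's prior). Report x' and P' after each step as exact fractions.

step 0: x' = [-37/67, 6/67], P' = [1569/67 -1053/67; -1053/67 714/67]
step 1: x' = [22775/27482, -24291/27482], P' = [120517/27482 -82449/27482; -82449/27482 59415/27482]

step 0: x̄ = F·x = [-4, 6]
step 0: P̄ = F·P·Fᵀ + Q = [30 -27; -27 30]
step 0: y = z − H·x̄ = [11]
step 0: S = H·P̄·Hᵀ + R = [67]
step 0: K = P̄·Hᵀ·S⁻¹ = [21/67; -36/67]
step 0: x' = x̄ + K·y = [-37/67, 6/67]
step 0: P' = (I − K·H)·P̄ = [1569/67 -1053/67; -1053/67 714/67]
step 1: x̄ = F·x = [19/67, 18/67]
step 1: P̄ = F·P·Fᵀ + Q = [1744/67 -3267/67; -3267/67 6627/67]
step 1: y = z − H·x̄ = [159/67]
step 1: S = H·P̄·Hᵀ + R = [27482/67]
step 1: K = P̄·Hᵀ·S⁻¹ = [6313/27482; -13347/27482]
step 1: x' = x̄ + K·y = [22775/27482, -24291/27482]
step 1: P' = (I − K·H)·P̄ = [120517/27482 -82449/27482; -82449/27482 59415/27482]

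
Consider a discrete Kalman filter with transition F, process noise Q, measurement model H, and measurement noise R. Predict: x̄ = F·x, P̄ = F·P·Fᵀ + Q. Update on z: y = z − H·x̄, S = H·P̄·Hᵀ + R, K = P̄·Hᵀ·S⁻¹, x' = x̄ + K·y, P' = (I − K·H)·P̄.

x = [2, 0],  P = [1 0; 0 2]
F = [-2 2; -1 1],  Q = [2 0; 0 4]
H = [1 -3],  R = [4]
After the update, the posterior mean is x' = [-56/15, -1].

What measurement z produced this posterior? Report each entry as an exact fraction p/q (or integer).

z = [-1]

x̄ = F·x = [-4, -2]
P̄ = F·P·Fᵀ + Q = [14 6; 6 7]
S = H·P̄·Hᵀ + R = [45]
K = P̄·Hᵀ·S⁻¹ = [-4/45; -1/3]
x' − x̄ = [4/15, 1] = K·y
y = (KᵀK)⁻¹·Kᵀ·(x' − x̄) = [-3]
z = y + H·x̄ = [-3] + [2] = [-1]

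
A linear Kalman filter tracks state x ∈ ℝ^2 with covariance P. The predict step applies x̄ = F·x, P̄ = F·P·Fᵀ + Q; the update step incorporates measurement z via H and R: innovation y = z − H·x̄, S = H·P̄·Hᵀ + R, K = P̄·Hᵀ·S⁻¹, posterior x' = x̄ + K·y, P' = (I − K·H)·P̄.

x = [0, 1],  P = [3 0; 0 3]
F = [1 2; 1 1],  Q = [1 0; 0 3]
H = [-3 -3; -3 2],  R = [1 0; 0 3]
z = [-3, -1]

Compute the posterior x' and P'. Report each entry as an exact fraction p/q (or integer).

x' = [289/467, 179/467]
P' = [667/5137 -432/5137; -432/5137 765/5137]

x̄ = F·x = [2, 1]
P̄ = F·P·Fᵀ + Q = [16 9; 9 9]
y = z − H·x̄ = [6, 3]
S = H·P̄·Hᵀ + R = [388 117; 117 75]
K = P̄·Hᵀ·S⁻¹ = [-705/5137 -955/5137; -999/5137 942/5137]
x' = x̄ + K·y = [289/467, 179/467]
P' = (I − K·H)·P̄ = [667/5137 -432/5137; -432/5137 765/5137]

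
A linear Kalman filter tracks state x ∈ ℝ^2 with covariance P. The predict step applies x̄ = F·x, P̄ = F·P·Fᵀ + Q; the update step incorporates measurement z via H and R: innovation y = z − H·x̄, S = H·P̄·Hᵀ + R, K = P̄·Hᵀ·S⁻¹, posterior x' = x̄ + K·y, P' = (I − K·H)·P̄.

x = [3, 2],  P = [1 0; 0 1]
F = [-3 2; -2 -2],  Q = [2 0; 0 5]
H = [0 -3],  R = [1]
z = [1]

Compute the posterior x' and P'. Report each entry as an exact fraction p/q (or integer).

x' = [-208/59, -49/118]
P' = [867/59 1/59; 1/59 13/118]

x̄ = F·x = [-5, -10]
P̄ = F·P·Fᵀ + Q = [15 2; 2 13]
y = z − H·x̄ = [-29]
S = H·P̄·Hᵀ + R = [118]
K = P̄·Hᵀ·S⁻¹ = [-3/59; -39/118]
x' = x̄ + K·y = [-208/59, -49/118]
P' = (I − K·H)·P̄ = [867/59 1/59; 1/59 13/118]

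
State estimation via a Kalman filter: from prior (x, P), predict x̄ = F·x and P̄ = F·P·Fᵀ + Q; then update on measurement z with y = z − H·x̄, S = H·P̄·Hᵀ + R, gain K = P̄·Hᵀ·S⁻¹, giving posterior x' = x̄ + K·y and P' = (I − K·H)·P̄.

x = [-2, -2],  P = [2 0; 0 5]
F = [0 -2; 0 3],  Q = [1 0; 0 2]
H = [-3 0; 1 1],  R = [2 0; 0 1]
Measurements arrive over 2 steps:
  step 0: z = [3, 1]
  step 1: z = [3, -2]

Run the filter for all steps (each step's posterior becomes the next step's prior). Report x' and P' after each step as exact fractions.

step 0: x' = [-53/55, 296/165], P' = [12/55 -13/55; -13/55 1051/990]
step 1: x' = [-19453/18107, -4533/18107], P' = [50082/235391 -52306/235391; -52306/235391 241195/235391]

step 0: x̄ = F·x = [4, -6]
step 0: P̄ = F·P·Fᵀ + Q = [21 -30; -30 47]
step 0: y = z − H·x̄ = [15, 3]
step 0: S = H·P̄·Hᵀ + R = [191 27; 27 9]
step 0: K = P̄·Hᵀ·S⁻¹ = [-18/55 -1/55; 39/110 817/990]
step 0: x' = x̄ + K·y = [-53/55, 296/165]
step 0: P' = (I − K·H)·P̄ = [12/55 -13/55; -13/55 1051/990]
step 1: x̄ = F·x = [-592/165, 296/55]
step 1: P̄ = F·P·Fᵀ + Q = [2597/495 -1051/165; -1051/165 1271/110]
step 1: y = z − H·x̄ = [-427/55, -626/165]
step 1: S = H·P̄·Hᵀ + R = [2707/55 556/165; 556/165 5011/990]
step 1: K = P̄·Hᵀ·S⁻¹ = [-75123/235391 -2224/235391; 78459/235391 188889/235391]
step 1: x' = x̄ + K·y = [-19453/18107, -4533/18107]
step 1: P' = (I − K·H)·P̄ = [50082/235391 -52306/235391; -52306/235391 241195/235391]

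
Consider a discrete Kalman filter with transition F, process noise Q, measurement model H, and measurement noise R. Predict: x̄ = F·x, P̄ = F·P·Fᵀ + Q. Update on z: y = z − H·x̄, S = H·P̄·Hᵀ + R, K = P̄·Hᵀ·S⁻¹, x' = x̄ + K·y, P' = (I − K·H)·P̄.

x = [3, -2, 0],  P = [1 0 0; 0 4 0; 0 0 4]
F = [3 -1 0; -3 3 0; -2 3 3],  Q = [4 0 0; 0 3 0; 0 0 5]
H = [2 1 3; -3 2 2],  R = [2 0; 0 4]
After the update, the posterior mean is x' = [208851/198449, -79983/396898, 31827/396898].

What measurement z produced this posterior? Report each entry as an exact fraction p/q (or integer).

z = [2, -3]

x̄ = F·x = [11, -15, -12]
P̄ = F·P·Fᵀ + Q = [17 -21 -18; -21 48 42; -18 42 81]
S = H·P̄·Hᵀ + R = [799 885; 885 1477]
K = P̄·Hᵀ·S⁻¹ = [26804/198449 -33393/198449; -20091/396898 77337/396898; 102273/396898 19335/396898]
x' − x̄ = [-1974088/198449, 5873487/396898, 4794603/396898] = K·y
y = (KᵀK)⁻¹·Kᵀ·(x' − x̄) = [31, 84]
z = y + H·x̄ = [31, 84] + [-29, -87] = [2, -3]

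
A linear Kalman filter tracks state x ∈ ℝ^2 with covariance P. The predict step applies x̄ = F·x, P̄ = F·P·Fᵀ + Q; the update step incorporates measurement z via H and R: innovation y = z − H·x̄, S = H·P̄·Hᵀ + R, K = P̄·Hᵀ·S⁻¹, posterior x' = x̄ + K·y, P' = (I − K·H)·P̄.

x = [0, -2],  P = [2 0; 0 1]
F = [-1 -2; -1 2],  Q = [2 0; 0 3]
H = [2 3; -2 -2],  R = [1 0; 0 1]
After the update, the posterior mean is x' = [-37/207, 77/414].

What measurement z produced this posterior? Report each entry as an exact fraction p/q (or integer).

z = [1, 1]

x̄ = F·x = [4, -4]
P̄ = F·P·Fᵀ + Q = [8 -2; -2 9]
S = H·P̄·Hᵀ + R = [90 -66; -66 53]
K = P̄·Hᵀ·S⁻¹ = [-131/207 -70/69; 295/414 43/69]
x' − x̄ = [-865/207, 1733/414] = K·y
y = (KᵀK)⁻¹·Kᵀ·(x' − x̄) = [5, 1]
z = y + H·x̄ = [5, 1] + [-4, 0] = [1, 1]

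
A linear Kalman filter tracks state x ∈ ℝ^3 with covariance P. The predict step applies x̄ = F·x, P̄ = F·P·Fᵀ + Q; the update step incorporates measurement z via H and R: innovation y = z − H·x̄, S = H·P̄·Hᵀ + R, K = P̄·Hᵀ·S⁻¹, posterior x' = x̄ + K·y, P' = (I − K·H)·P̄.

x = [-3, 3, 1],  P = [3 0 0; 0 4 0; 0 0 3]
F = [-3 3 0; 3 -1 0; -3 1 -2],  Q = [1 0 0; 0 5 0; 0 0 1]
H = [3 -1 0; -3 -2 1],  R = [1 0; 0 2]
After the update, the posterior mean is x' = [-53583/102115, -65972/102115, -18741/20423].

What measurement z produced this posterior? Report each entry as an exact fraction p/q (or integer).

z = [-1, 2]

x̄ = F·x = [18, -12, 10]
P̄ = F·P·Fᵀ + Q = [64 -39 39; -39 36 -31; 39 -31 44]
S = H·P̄·Hᵀ + R = [847 -239; -239 188]
K = P̄·Hᵀ·S⁻¹ = [25503/102115 -8316/102115; -25418/102115 -24709/102115; 5039/20423 5211/20423]
x' − x̄ = [-1891653/102115, 1159408/102115, -222971/20423] = K·y
y = (KᵀK)⁻¹·Kᵀ·(x' − x̄) = [-67, 22]
z = y + H·x̄ = [-67, 22] + [66, -20] = [-1, 2]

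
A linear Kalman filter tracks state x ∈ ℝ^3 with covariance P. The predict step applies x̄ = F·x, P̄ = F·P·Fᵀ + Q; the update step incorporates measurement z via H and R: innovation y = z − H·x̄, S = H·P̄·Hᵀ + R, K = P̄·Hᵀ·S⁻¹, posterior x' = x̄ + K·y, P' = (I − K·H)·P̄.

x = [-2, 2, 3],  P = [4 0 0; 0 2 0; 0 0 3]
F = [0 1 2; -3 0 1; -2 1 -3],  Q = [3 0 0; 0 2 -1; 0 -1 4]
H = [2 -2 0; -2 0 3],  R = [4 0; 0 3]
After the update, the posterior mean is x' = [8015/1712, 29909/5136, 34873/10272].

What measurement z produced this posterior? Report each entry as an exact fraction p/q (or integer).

z = [-2, 1]

x̄ = F·x = [8, 9, -3]
P̄ = F·P·Fᵀ + Q = [17 6 -16; 6 41 14; -16 14 49]
S = H·P̄·Hᵀ + R = [188 -224; -224 704]
K = P̄·Hᵀ·S⁻¹ = [-15/428 -437/3424; -665/1284 -1255/10272; -67/2568 5053/20544]
x' − x̄ = [-5681/1712, -16315/5136, 65689/10272] = K·y
y = (KᵀK)⁻¹·Kᵀ·(x' − x̄) = [0, 26]
z = y + H·x̄ = [0, 26] + [-2, -25] = [-2, 1]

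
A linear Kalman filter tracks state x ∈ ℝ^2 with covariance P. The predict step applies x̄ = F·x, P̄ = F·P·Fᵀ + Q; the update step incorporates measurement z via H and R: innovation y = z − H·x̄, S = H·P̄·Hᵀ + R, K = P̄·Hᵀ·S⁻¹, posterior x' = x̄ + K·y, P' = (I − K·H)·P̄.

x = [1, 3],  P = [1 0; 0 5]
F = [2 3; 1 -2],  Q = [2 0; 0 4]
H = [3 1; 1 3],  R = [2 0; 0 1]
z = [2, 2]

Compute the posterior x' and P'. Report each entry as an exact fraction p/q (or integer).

x̄ = F·x = [11, -5]
P̄ = F·P·Fᵀ + Q = [51 -28; -28 25]
y = z − H·x̄ = [-26, 6]
S = H·P̄·Hᵀ + R = [318 -52; -52 109]
K = P̄·Hᵀ·S⁻¹ = [11909/31958 -1997/15979; -3987/31958 5939/15979]
x' = x̄ + K·y = [8970/15979, 7570/15979]
P' = (I − K·H)·P̄ = [9431/31958 -4475/31958; -4475/31958 5451/31958]

x' = [8970/15979, 7570/15979]
P' = [9431/31958 -4475/31958; -4475/31958 5451/31958]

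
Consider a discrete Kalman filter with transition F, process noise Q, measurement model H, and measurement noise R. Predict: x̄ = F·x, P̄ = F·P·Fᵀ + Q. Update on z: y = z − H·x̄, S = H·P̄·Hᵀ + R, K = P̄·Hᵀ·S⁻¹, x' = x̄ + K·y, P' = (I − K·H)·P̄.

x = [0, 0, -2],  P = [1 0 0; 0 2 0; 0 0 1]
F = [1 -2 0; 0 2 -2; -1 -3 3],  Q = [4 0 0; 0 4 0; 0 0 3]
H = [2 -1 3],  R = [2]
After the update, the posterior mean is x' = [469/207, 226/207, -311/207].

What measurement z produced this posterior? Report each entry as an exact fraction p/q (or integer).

x̄ = F·x = [0, 4, -6]
P̄ = F·P·Fᵀ + Q = [13 -8 11; -8 16 -18; 11 -18 31]
S = H·P̄·Hᵀ + R = [621]
K = P̄·Hᵀ·S⁻¹ = [67/621; -86/621; 133/621]
x' − x̄ = [469/207, -602/207, 931/207] = K·y
y = (KᵀK)⁻¹·Kᵀ·(x' − x̄) = [21]
z = y + H·x̄ = [21] + [-22] = [-1]

z = [-1]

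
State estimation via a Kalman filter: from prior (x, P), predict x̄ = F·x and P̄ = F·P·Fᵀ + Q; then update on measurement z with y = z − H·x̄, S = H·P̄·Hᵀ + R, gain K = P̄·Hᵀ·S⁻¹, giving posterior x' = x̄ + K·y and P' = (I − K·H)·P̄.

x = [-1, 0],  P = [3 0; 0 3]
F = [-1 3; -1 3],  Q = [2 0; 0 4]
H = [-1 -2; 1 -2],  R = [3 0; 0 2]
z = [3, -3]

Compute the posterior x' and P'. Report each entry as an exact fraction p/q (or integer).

x' = [-4617/1867, -111/1867]
P' = [1976/1867 278/1867; 278/1867 572/1867]

x̄ = F·x = [1, 1]
P̄ = F·P·Fᵀ + Q = [32 30; 30 34]
y = z − H·x̄ = [6, -2]
S = H·P̄·Hᵀ + R = [291 104; 104 50]
K = P̄·Hᵀ·S⁻¹ = [-844/1867 710/1867; -474/1867 -433/1867]
x' = x̄ + K·y = [-4617/1867, -111/1867]
P' = (I − K·H)·P̄ = [1976/1867 278/1867; 278/1867 572/1867]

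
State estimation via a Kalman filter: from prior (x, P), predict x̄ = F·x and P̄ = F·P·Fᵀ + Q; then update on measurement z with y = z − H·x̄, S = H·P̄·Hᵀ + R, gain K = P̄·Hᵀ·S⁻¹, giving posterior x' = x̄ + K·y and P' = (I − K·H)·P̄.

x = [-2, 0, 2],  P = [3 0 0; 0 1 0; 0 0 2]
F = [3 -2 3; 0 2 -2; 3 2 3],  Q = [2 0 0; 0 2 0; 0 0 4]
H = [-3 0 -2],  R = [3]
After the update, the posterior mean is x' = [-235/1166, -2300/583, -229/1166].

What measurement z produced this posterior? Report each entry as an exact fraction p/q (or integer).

x̄ = F·x = [0, -4, 0]
P̄ = F·P·Fᵀ + Q = [51 -16 41; -16 14 -8; 41 -8 53]
S = H·P̄·Hᵀ + R = [1166]
K = P̄·Hᵀ·S⁻¹ = [-235/1166; 32/583; -229/1166]
x' − x̄ = [-235/1166, 32/583, -229/1166] = K·y
y = (KᵀK)⁻¹·Kᵀ·(x' − x̄) = [1]
z = y + H·x̄ = [1] + [0] = [1]

z = [1]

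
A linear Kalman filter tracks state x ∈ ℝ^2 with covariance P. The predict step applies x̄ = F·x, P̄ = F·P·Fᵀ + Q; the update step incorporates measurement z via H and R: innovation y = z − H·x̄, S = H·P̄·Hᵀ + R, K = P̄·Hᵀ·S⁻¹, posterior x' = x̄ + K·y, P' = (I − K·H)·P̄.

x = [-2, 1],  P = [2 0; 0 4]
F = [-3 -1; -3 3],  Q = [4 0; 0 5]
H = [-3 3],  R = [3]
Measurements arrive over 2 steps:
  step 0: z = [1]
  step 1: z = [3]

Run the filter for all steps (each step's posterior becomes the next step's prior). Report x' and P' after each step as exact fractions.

step 0: x' = [6, 127/20], P' = [226/11 225/11; 225/11 4553/220]
step 1: x' = [-15151/28088, 1701/3511], P' = [456207/56176 218967/28088; 218967/28088 27398/3511]

step 0: x̄ = F·x = [5, 9]
step 0: P̄ = F·P·Fᵀ + Q = [26 6; 6 59]
step 0: y = z − H·x̄ = [-11]
step 0: S = H·P̄·Hᵀ + R = [660]
step 0: K = P̄·Hᵀ·S⁻¹ = [-1/11; 53/220]
step 0: x' = x̄ + K·y = [6, 127/20]
step 0: P' = (I − K·H)·P̄ = [226/11 225/11; 225/11 4553/220]
step 1: x̄ = F·x = [-487/20, 21/20]
step 1: P̄ = F·P·Fᵀ + Q = [73113/220 21/220; 21/220 1757/220]
step 1: y = z − H·x̄ = [-366/5]
step 1: S = H·P̄·Hᵀ + R = [168528/55]
step 1: K = P̄·Hᵀ·S⁻¹ = [-18273/56176; 217/28088]
step 1: x' = x̄ + K·y = [-15151/28088, 1701/3511]
step 1: P' = (I − K·H)·P̄ = [456207/56176 218967/28088; 218967/28088 27398/3511]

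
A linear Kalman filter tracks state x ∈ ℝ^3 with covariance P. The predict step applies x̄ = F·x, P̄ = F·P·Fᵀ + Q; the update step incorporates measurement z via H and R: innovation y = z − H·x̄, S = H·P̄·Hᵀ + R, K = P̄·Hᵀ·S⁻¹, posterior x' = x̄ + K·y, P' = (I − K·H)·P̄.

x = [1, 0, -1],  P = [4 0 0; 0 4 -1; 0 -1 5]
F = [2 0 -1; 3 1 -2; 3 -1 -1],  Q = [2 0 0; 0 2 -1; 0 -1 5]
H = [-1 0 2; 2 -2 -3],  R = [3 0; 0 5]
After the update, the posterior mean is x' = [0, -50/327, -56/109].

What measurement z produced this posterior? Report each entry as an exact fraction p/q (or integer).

x̄ = F·x = [3, 5, 4]
P̄ = F·P·Fᵀ + Q = [23 35 28; 35 66 40; 28 40 48]
S = H·P̄·Hᵀ + R = [106 -228; -228 657]
K = P̄·Hᵀ·S⁻¹ = [-1/6 -2/9; -3977/5886 -4516/8829; 118/327 -128/981]
x' − x̄ = [-3, -1685/327, -492/109] = K·y
y = (KᵀK)⁻¹·Kᵀ·(x' − x̄) = [-6, 18]
z = y + H·x̄ = [-6, 18] + [5, -16] = [-1, 2]

z = [-1, 2]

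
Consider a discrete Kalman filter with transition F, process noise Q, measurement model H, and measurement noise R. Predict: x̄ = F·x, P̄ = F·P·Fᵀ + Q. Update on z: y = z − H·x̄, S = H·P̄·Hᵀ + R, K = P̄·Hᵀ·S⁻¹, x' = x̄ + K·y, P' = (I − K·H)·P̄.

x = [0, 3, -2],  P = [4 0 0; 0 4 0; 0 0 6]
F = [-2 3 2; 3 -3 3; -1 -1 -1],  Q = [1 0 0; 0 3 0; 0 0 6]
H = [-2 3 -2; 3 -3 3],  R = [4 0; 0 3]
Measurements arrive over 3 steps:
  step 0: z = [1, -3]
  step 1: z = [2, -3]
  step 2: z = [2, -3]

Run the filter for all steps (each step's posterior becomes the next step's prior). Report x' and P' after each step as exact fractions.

step 0: x' = [2225/4188, -899/698, -2980/1047], P' = [627101/25128 23239/4188 -116185/6282; 23239/4188 2957/698 -851/1047; -116185/6282 -851/1047 55210/3141]
step 1: x' = [-304704207/52603195, -83536404/52603195, 157876274/52603195], P' = [7484056196/263015975 1157392122/263015975 -6123084317/263015975; 1157392122/263015975 701044404/263015975 -369925194/263015975; -6123084317/263015975 -369925194/263015975 5712355384/263015975]
step 2: x' = [-8001956813921/1656983340634, -1229395524153/828491670317, 1799338849703/828491670317], P' = [71182386285283/3313966681268 6569639038083/1656983340634 -13910983281293/828491670317; 6569639038083/1656983340634 2194631451591/828491670317 -818955987930/828491670317; -13910983281293/828491670317 -818955987930/828491670317 13003970470680/828491670317]

step 0: x̄ = F·x = [5, -15, -1]
step 0: P̄ = F·P·Fᵀ + Q = [77 -24 -16; -24 129 -18; -16 -18 20]
step 0: y = z − H·x̄ = [54, -60]
step 0: S = H·P̄·Hᵀ + R = [1929 -2181; -2181 2505]
step 0: K = P̄·Hᵀ·S⁻¹ = [23395/25128 22927/25128; 3389/4188 2093/4188; -947/6282 -659/6282]
step 0: x' = x̄ + K·y = [2225/4188, -899/698, -2980/1047]
step 0: P' = (I − K·H)·P̄ = [627101/25128 23239/4188 -116185/6282; 23239/4188 2957/698 -851/1047; -116185/6282 -851/1047 55210/3141]
step 1: x̄ = F·x = [-3706/349, -4301/1396, 15089/4188]
step 1: P̄ = F·P·Fᵀ + Q = [98027/349 -1121/698 1181/2094; -1121/698 16109/2792 -32849/8376; 1181/2094 -32849/8376 634541/25128]
step 1: y = z − H·x̄ = [-11681/4188, 3073/349]
step 1: S = H·P̄·Hᵀ + R = [33955493/25128 -4142779/2094; -4142779/2094 1018999/349]
step 1: K = P̄·Hᵀ·S⁻¹ = [187558152/263015975 203579757/263015975; 132049839/263015975 86422524/263015975; -72079429/263015975 -40803739/263015975]
step 1: x' = x̄ + K·y = [-304704207/52603195, -83536404/52603195, 157876274/52603195]
step 1: P' = (I − K·H)·P̄ = [7484056196/263015975 1157392122/263015975 -6123084317/263015975; 1157392122/263015975 701044404/263015975 -369925194/263015975; -6123084317/263015975 -369925194/263015975 5712355384/263015975]
step 2: x̄ = F·x = [134910350/10520639, -189874587/52603195, 230364337/52603195]
step 2: P̄ = F·P·Fᵀ + Q = [3600597147/10520639 -137699652/52603195 426500452/52603195; -137699652/52603195 1476229371/263015975 -747595626/263015975; 426500452/52603195 -747595626/263015975 4804317056/263015975]
step 2: y = z − H·x̄ = [496932465/10520639, -3442181607/52603195]
step 2: S = H·P̄·Hᵀ + R = [17116330235/10520639 -125866594827/52603195; -125866594827/52603195 931683054471/263015975]
step 2: K = P̄·Hᵀ·S⁻¹ = [2085231977069/3313966681268 2399175083945/3313966681268; 826083646275/1656983340634 542464159041/1656983340634; -160710585641/828491670317 -88056822683/828491670317]
step 2: x' = x̄ + K·y = [-8001956813921/1656983340634, -1229395524153/828491670317, 1799338849703/828491670317]
step 2: P' = (I − K·H)·P̄ = [71182386285283/3313966681268 6569639038083/1656983340634 -13910983281293/828491670317; 6569639038083/1656983340634 2194631451591/828491670317 -818955987930/828491670317; -13910983281293/828491670317 -818955987930/828491670317 13003970470680/828491670317]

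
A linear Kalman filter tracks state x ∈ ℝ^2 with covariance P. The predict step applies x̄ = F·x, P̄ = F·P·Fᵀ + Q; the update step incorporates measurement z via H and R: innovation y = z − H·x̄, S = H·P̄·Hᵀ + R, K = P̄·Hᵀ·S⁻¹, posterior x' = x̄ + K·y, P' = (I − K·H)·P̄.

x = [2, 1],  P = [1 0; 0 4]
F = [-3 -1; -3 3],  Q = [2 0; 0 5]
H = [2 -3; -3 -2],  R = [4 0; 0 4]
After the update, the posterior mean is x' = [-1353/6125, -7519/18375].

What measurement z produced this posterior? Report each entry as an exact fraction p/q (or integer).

x̄ = F·x = [-7, -3]
P̄ = F·P·Fᵀ + Q = [15 -3; -3 50]
S = H·P̄·Hᵀ + R = [550 195; 195 303]
K = P̄·Hᵀ·S⁻¹ = [6474/42875 -1937/8575; -9841/42875 -3926/25725]
x' − x̄ = [41522/6125, 47606/18375] = K·y
y = (KᵀK)⁻¹·Kᵀ·(x' − x̄) = [6, -26]
z = y + H·x̄ = [6, -26] + [-5, 27] = [1, 1]

z = [1, 1]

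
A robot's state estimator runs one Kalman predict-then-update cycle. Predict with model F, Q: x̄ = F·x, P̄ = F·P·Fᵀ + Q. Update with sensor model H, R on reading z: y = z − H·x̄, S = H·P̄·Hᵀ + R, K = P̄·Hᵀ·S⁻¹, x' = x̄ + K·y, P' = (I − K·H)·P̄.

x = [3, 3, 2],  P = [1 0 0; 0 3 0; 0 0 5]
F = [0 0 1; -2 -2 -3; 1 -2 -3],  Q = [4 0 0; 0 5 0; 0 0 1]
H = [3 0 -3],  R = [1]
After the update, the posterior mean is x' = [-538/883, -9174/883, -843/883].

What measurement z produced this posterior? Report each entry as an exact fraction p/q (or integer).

x̄ = F·x = [2, -18, -9]
P̄ = F·P·Fᵀ + Q = [9 -15 -15; -15 66 55; -15 55 59]
S = H·P̄·Hᵀ + R = [883]
K = P̄·Hᵀ·S⁻¹ = [72/883; -210/883; -222/883]
x' − x̄ = [-2304/883, 6720/883, 7104/883] = K·y
y = (KᵀK)⁻¹·Kᵀ·(x' − x̄) = [-32]
z = y + H·x̄ = [-32] + [33] = [1]

z = [1]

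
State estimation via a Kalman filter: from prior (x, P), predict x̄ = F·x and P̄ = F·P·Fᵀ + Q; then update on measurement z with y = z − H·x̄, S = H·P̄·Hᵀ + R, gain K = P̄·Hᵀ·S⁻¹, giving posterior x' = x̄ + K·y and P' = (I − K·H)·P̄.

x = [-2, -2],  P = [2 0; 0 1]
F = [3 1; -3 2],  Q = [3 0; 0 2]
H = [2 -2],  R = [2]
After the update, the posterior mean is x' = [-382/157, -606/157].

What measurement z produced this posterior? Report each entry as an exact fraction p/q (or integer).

x̄ = F·x = [-8, 2]
P̄ = F·P·Fᵀ + Q = [22 -16; -16 24]
S = H·P̄·Hᵀ + R = [314]
K = P̄·Hᵀ·S⁻¹ = [38/157; -40/157]
x' − x̄ = [874/157, -920/157] = K·y
y = (KᵀK)⁻¹·Kᵀ·(x' − x̄) = [23]
z = y + H·x̄ = [23] + [-20] = [3]

z = [3]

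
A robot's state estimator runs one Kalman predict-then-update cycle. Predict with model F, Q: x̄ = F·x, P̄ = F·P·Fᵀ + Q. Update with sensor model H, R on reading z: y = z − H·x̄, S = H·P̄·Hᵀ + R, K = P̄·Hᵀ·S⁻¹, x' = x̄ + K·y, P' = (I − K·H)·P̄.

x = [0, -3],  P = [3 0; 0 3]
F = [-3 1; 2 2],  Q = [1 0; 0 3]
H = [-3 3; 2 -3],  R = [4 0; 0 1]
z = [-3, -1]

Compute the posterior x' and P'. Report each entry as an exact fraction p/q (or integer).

x' = [10720/9023, 8157/9023]
P' = [31309/9023 22821/9023; 22821/9023 17433/9023]

x̄ = F·x = [-3, -6]
P̄ = F·P·Fᵀ + Q = [31 -12; -12 27]
y = z − H·x̄ = [6, -13]
S = H·P̄·Hᵀ + R = [742 -609; -609 512]
K = P̄·Hᵀ·S⁻¹ = [-6366/9023 -835/1289; -4041/9023 -951/1289]
x' = x̄ + K·y = [10720/9023, 8157/9023]
P' = (I − K·H)·P̄ = [31309/9023 22821/9023; 22821/9023 17433/9023]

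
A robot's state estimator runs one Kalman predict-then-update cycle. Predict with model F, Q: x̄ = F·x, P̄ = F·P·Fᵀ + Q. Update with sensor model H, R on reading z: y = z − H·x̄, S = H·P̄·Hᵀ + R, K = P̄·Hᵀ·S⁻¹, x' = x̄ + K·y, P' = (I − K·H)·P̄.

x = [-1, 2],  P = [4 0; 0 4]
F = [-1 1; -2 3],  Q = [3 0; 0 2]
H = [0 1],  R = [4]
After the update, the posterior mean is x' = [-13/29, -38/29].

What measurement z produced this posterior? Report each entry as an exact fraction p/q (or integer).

z = [-2]

x̄ = F·x = [3, 8]
P̄ = F·P·Fᵀ + Q = [11 20; 20 54]
S = H·P̄·Hᵀ + R = [58]
K = P̄·Hᵀ·S⁻¹ = [10/29; 27/29]
x' − x̄ = [-100/29, -270/29] = K·y
y = (KᵀK)⁻¹·Kᵀ·(x' − x̄) = [-10]
z = y + H·x̄ = [-10] + [8] = [-2]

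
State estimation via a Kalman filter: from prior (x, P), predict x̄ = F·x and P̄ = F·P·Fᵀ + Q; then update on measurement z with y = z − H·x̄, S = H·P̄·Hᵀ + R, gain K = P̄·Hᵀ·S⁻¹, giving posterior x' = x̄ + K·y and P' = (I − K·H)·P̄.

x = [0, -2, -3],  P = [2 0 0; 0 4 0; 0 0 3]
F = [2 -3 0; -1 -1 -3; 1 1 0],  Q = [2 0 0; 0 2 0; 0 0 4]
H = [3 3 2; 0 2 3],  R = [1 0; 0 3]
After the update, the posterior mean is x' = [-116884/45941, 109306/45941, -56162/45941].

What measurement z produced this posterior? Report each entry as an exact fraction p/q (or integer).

z = [-3, 1]

x̄ = F·x = [6, 11, -2]
P̄ = F·P·Fᵀ + Q = [46 8 -8; 8 35 -6; -8 -6 10]
S = H·P̄·Hᵀ + R = [746 168; 168 161]
K = P̄·Hᵀ·S⁻¹ = [1775/6563 -15248/45941; 1443/13126 9568/45941; -469/6563 8562/45941]
x' − x̄ = [-392530/45941, -396045/45941, 35720/45941] = K·y
y = (KᵀK)⁻¹·Kᵀ·(x' − x̄) = [-50, -15]
z = y + H·x̄ = [-50, -15] + [47, 16] = [-3, 1]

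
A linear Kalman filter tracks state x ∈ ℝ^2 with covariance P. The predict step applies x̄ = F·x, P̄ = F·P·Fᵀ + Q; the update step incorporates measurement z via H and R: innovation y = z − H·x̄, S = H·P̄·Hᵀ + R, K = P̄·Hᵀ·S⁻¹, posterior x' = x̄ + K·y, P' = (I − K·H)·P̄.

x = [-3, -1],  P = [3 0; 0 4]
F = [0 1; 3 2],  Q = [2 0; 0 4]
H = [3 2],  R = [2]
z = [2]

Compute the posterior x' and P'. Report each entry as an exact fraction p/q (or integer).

x' = [17/10, -277/170]
P' = [13/5 -19/5; -19/5 514/85]

x̄ = F·x = [-1, -11]
P̄ = F·P·Fᵀ + Q = [6 8; 8 47]
y = z − H·x̄ = [27]
S = H·P̄·Hᵀ + R = [340]
K = P̄·Hᵀ·S⁻¹ = [1/10; 59/170]
x' = x̄ + K·y = [17/10, -277/170]
P' = (I − K·H)·P̄ = [13/5 -19/5; -19/5 514/85]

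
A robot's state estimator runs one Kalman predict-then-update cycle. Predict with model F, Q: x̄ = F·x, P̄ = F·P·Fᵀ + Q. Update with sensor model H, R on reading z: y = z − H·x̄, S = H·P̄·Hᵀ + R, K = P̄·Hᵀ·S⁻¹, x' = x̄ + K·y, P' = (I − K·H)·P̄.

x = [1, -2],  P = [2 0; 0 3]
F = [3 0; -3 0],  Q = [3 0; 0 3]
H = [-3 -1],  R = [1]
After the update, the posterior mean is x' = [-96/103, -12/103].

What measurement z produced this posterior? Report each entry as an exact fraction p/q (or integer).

z = [3]

x̄ = F·x = [3, -3]
P̄ = F·P·Fᵀ + Q = [21 -18; -18 21]
S = H·P̄·Hᵀ + R = [103]
K = P̄·Hᵀ·S⁻¹ = [-45/103; 33/103]
x' − x̄ = [-405/103, 297/103] = K·y
y = (KᵀK)⁻¹·Kᵀ·(x' − x̄) = [9]
z = y + H·x̄ = [9] + [-6] = [3]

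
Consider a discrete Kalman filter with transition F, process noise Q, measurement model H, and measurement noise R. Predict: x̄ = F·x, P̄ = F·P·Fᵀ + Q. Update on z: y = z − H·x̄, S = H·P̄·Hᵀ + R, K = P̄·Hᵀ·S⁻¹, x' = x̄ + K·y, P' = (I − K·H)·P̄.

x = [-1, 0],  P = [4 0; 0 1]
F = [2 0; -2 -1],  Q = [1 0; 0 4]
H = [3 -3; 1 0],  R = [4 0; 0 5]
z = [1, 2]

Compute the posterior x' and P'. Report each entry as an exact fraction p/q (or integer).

x' = [2049/4147, 40/319]
P' = [4885/4147 325/319; 325/319 413/319]

x̄ = F·x = [-2, 2]
P̄ = F·P·Fᵀ + Q = [17 -16; -16 21]
y = z − H·x̄ = [13, 4]
S = H·P̄·Hᵀ + R = [634 99; 99 22]
K = P̄·Hᵀ·S⁻¹ = [45/377 977/4147; -6/29 65/319]
x' = x̄ + K·y = [2049/4147, 40/319]
P' = (I − K·H)·P̄ = [4885/4147 325/319; 325/319 413/319]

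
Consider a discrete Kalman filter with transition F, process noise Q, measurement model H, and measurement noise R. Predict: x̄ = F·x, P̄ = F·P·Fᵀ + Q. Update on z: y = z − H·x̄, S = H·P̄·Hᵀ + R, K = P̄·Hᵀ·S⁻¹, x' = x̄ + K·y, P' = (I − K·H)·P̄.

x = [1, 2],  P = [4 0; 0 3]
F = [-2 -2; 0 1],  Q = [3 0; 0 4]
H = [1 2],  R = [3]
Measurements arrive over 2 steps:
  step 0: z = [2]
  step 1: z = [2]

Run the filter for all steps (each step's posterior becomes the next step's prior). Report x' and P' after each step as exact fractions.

step 0: x' = [-4, 54/19], P' = [43/2 -10; -10 101/19]
step 1: x' = [-139/342, 220/171], P' = [16481/2052 -1711/513; -1711/513 1055/513]

step 0: x̄ = F·x = [-6, 2]
step 0: P̄ = F·P·Fᵀ + Q = [31 -6; -6 7]
step 0: y = z − H·x̄ = [4]
step 0: S = H·P̄·Hᵀ + R = [38]
step 0: K = P̄·Hᵀ·S⁻¹ = [1/2; 4/19]
step 0: x' = x̄ + K·y = [-4, 54/19]
step 0: P' = (I − K·H)·P̄ = [43/2 -10; -10 101/19]
step 1: x̄ = F·x = [44/19, 54/19]
step 1: P̄ = F·P·Fᵀ + Q = [575/19 178/19; 178/19 177/19]
step 1: y = z − H·x̄ = [-6]
step 1: S = H·P̄·Hᵀ + R = [108]
step 1: K = P̄·Hᵀ·S⁻¹ = [49/108; 7/27]
step 1: x' = x̄ + K·y = [-139/342, 220/171]
step 1: P' = (I − K·H)·P̄ = [16481/2052 -1711/513; -1711/513 1055/513]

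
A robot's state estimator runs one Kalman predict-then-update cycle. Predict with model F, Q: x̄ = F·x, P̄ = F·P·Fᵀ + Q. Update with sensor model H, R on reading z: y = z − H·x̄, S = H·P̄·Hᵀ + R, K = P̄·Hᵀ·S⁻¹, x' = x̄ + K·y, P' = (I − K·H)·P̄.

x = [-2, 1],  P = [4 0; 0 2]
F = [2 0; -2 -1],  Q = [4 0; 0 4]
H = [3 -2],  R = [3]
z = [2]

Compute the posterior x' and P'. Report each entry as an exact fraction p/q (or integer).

x̄ = F·x = [-4, 3]
P̄ = F·P·Fᵀ + Q = [20 -16; -16 22]
y = z − H·x̄ = [20]
S = H·P̄·Hᵀ + R = [463]
K = P̄·Hᵀ·S⁻¹ = [92/463; -92/463]
x' = x̄ + K·y = [-12/463, -451/463]
P' = (I − K·H)·P̄ = [796/463 1056/463; 1056/463 1722/463]

x' = [-12/463, -451/463]
P' = [796/463 1056/463; 1056/463 1722/463]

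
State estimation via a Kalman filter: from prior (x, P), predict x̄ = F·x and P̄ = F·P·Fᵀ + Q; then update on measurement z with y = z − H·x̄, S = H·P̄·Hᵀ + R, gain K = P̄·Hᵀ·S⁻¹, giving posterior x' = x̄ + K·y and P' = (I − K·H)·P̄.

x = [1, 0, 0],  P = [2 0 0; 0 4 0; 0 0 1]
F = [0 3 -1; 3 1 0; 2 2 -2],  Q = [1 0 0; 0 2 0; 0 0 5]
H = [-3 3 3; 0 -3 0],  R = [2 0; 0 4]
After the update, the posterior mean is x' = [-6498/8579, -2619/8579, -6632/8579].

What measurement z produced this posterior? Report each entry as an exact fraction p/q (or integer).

z = [-1, 1]

x̄ = F·x = [0, 3, 2]
P̄ = F·P·Fᵀ + Q = [38 12 26; 12 24 20; 26 20 33]
S = H·P̄·Hᵀ + R = [533 -288; -288 220]
K = P̄·Hᵀ·S⁻¹ = [-2592/8579 -4797/8579; 96/8579 -2682/8579; 135/8579 -2163/8579]
x' − x̄ = [-6498/8579, -28356/8579, -23790/8579] = K·y
y = (KᵀK)⁻¹·Kᵀ·(x' − x̄) = [-16, 10]
z = y + H·x̄ = [-16, 10] + [15, -9] = [-1, 1]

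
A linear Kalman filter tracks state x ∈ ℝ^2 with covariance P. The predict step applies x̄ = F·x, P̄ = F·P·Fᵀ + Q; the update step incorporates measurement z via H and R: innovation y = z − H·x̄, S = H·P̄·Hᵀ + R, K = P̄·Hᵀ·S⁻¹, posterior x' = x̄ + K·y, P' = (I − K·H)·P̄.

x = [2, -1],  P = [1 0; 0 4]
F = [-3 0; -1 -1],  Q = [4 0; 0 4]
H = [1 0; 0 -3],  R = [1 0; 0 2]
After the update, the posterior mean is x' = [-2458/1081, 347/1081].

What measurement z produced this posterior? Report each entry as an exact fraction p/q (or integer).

z = [-2, -1]

x̄ = F·x = [-6, -1]
P̄ = F·P·Fᵀ + Q = [13 3; 3 9]
S = H·P̄·Hᵀ + R = [14 -9; -9 83]
K = P̄·Hᵀ·S⁻¹ = [998/1081 -9/1081; 6/1081 -351/1081]
x' − x̄ = [4028/1081, 1428/1081] = K·y
y = (KᵀK)⁻¹·Kᵀ·(x' − x̄) = [4, -4]
z = y + H·x̄ = [4, -4] + [-6, 3] = [-2, -1]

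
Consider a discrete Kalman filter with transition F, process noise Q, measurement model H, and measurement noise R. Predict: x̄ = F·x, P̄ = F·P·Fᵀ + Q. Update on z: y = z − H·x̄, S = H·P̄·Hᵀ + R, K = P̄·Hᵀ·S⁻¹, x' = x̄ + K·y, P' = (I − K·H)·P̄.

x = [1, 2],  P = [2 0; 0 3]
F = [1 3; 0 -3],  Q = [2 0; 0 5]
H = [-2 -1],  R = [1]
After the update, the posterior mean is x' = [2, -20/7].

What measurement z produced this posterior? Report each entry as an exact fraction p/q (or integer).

x̄ = F·x = [7, -6]
P̄ = F·P·Fᵀ + Q = [31 -27; -27 32]
S = H·P̄·Hᵀ + R = [49]
K = P̄·Hᵀ·S⁻¹ = [-5/7; 22/49]
x' − x̄ = [-5, 22/7] = K·y
y = (KᵀK)⁻¹·Kᵀ·(x' − x̄) = [7]
z = y + H·x̄ = [7] + [-8] = [-1]

z = [-1]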